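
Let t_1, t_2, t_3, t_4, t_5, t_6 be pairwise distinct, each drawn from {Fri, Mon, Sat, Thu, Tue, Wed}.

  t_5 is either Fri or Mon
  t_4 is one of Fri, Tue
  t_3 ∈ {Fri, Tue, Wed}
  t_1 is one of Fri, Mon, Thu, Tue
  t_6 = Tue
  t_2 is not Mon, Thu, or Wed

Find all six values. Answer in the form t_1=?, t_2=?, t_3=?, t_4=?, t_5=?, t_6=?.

t_1=Thu, t_2=Sat, t_3=Wed, t_4=Fri, t_5=Mon, t_6=Tue

t_6's domain is down to {Tue}, so t_6 = Tue. So t_1, t_2, t_3, t_4 can't be Tue.
t_4 must be Fri (only option left). Strike Fri from t_1, t_2, t_3, t_5.
That leaves t_5 = Mon. Strike Mon from t_1.
t_1 has just one choice, so t_1 = Thu.
t_2 has just one choice, so t_2 = Sat.
t_3 must be Wed (only option left).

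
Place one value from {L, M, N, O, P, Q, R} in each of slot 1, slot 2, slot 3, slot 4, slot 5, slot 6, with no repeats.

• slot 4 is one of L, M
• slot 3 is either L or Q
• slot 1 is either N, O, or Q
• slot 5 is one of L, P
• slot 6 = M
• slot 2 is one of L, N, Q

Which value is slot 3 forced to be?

slot 6 has just one choice, so slot 6 = M. So slot 4 can't be M.
That leaves slot 4 = L. Eliminate L elsewhere: slot 2, slot 3, slot 5.
So slot 3 = Q.

Q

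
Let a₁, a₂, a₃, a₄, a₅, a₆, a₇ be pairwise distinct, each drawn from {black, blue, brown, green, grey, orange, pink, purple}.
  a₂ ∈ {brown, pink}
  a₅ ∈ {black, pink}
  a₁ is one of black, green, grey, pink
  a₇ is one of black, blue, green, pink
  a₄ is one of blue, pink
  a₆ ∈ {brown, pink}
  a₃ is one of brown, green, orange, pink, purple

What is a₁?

a₂ and a₆ share exactly the 2 values {brown, pink}; by pigeonhole those values go to them, so strike brown, pink from a₁, a₃, a₄, a₅, a₇.
That leaves a₄ = blue. So a₇ can't be blue.
That leaves a₅ = black. Eliminate black elsewhere: a₁, a₇.
a₇ has just one choice, so a₇ = green. Strike green from a₁, a₃.
So a₁ = grey.

grey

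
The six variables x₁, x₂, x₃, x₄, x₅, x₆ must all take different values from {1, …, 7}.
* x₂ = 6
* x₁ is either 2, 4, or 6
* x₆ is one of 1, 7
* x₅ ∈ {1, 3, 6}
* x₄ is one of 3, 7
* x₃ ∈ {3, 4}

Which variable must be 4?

x₂'s domain is down to {6}, so x₂ = 6. Remove 6 from x₁, x₅.
Among the 5 still-open variables, 2 fits only x₁ (and all 5 values in {1, 2, 3, 4, 7} must be used), so x₁ = 2.
Among the 4 still-open variables, 4 fits only x₃ (and all 4 values in {1, 3, 4, 7} must be used), so x₃ = 4.

x₃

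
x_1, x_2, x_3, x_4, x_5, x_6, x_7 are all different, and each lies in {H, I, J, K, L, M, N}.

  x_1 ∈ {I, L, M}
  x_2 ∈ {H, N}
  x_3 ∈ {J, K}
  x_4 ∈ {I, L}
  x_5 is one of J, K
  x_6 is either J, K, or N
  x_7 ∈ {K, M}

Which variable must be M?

x_7

The 7 variables draw from only 7 values {H, I, J, K, L, M, N}, so each is used; only x_2 can be H, hence x_2 = H.
The 6 still-open variables draw from only 6 values {I, J, K, L, M, N}, so each is used; only x_6 can be N, hence x_6 = N.
x_3 and x_5 share exactly the 2 values {J, K}; by pigeonhole those values go to them, so strike J, K from x_7.
So M goes to x_7.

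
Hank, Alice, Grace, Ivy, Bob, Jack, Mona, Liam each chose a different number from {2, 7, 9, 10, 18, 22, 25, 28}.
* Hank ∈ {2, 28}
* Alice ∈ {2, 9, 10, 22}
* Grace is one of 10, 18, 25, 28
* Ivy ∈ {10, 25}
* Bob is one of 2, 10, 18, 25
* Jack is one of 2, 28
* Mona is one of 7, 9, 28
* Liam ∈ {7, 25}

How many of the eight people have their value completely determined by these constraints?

Among the 8 variables, 22 fits only Alice (and all 8 values in {2, 7, 9, 10, 18, 22, 25, 28} must be used), so Alice = 22.
Among the 7 still-open variables, 9 fits only Mona (and all 7 values in {2, 7, 9, 10, 18, 25, 28} must be used), so Mona = 9.
Among the 6 still-open variables, 7 fits only Liam (and all 6 values in {2, 7, 10, 18, 25, 28} must be used), so Liam = 7.
Hank and Jack between them cover only {2, 28} — a naked pair. Remove those values from Grace, Bob.
Determined: Alice=22, Mona=9, Liam=7. The other people each still have more than one consistent value. That makes 3.

3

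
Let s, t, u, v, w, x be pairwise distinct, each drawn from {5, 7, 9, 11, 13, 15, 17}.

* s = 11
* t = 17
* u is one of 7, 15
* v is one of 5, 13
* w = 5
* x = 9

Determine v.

13

s must be 11 (only option left).
t has just one choice, so t = 17.
w has just one choice, so w = 5. Eliminate 5 elsewhere: v.
So v = 13.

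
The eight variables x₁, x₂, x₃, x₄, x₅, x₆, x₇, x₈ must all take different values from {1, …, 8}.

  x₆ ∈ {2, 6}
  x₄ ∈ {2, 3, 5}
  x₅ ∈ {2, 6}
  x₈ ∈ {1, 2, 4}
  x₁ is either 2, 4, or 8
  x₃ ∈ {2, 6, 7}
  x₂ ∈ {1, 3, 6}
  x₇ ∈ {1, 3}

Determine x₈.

4

The 8 variables together cover exactly {1, 2, 3, 4, 5, 6, 7, 8} — 8 values for 8 variables — and 5 appears only in x₄'s list, so x₄ = 5.
The 7 still-open variables draw from only 7 values {1, 2, 3, 4, 6, 7, 8}, so each is used; only x₃ can be 7, hence x₃ = 7.
The 6 still-open variables draw from only 6 values {1, 2, 3, 4, 6, 8}, so each is used; only x₁ can be 8, hence x₁ = 8.
The 5 still-open variables draw from only 5 values {1, 2, 3, 4, 6}, so each is used; only x₈ can be 4, hence x₈ = 4.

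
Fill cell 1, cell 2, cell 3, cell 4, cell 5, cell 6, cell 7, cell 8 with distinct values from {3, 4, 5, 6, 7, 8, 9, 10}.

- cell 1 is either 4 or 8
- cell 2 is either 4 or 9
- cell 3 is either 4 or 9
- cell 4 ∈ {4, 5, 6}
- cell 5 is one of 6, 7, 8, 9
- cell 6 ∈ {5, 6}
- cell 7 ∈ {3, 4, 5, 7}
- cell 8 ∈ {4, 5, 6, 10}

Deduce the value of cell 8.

The 8 variables together cover exactly {3, 4, 5, 6, 7, 8, 9, 10} — 8 values for 8 variables — and 3 appears only in cell 7's list, so cell 7 = 3.
The 7 still-open variables together cover exactly {4, 5, 6, 7, 8, 9, 10} — 7 values for 7 variables — and 7 appears only in cell 5's list, so cell 5 = 7.
Among the 6 still-open variables, 8 fits only cell 1 (and all 6 values in {4, 5, 6, 8, 9, 10} must be used), so cell 1 = 8.
Among the 5 still-open variables, 10 fits only cell 8 (and all 5 values in {4, 5, 6, 9, 10} must be used), so cell 8 = 10.

10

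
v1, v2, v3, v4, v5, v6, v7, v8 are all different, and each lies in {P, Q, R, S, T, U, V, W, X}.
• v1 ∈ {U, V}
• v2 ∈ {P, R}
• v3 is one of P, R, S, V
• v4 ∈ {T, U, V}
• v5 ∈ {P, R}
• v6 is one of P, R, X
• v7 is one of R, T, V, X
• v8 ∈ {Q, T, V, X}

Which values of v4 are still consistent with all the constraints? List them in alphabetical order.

T, U, V

Among the 8 variables, Q fits only v8 (and all 8 values in {P, Q, R, S, T, U, V, X} must be used), so v8 = Q.
The 7 still-open variables draw from only 7 values {P, R, S, T, U, V, X}, so each is used; only v3 can be S, hence v3 = S.
v2 and v5 share exactly the 2 values {P, R}; by pigeonhole those values go to them, so strike P, R from v6, v7.
v6's domain is down to {X}, so v6 = X. Strike X from v7.
No further eliminations apply; v4 can still be any of T, U, V.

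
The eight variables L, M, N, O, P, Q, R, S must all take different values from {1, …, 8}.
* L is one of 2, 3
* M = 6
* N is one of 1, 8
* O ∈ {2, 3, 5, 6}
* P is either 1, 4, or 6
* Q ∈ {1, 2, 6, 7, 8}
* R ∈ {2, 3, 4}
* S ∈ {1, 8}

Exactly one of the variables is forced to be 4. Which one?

M's domain is down to {6}, so M = 6. Strike 6 from O, P, Q.
Among the 7 still-open variables, 5 fits only O (and all 7 values in {1, 2, 3, 4, 5, 7, 8} must be used), so O = 5.
The 6 still-open variables together cover exactly {1, 2, 3, 4, 7, 8} — 6 values for 6 variables — and 7 appears only in Q's list, so Q = 7.
N and S share exactly the 2 values {1, 8}; by pigeonhole those values go to them, so strike 1, 8 from P.
So 4 goes to P.

P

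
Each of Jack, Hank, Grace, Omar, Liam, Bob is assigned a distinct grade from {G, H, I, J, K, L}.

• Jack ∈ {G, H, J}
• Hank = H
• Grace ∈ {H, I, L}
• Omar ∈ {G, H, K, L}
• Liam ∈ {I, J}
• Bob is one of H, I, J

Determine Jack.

Hank must be H (only option left). So Jack, Grace, Omar, Bob can't be H.
The 5 still-open variables draw from only 5 values {G, I, J, K, L}, so each is used; only Omar can be K, hence Omar = K.
The 4 still-open variables draw from only 4 values {G, I, J, L}, so each is used; only Jack can be G, hence Jack = G.

G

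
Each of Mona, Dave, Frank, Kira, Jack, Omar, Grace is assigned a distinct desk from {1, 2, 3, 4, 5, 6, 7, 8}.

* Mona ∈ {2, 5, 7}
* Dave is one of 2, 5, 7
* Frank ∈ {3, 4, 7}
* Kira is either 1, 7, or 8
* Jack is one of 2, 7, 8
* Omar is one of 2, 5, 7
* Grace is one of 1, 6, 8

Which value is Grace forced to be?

The 3 variables Mona, Dave, Omar are confined to {2, 5, 7}, which locks those values in; drop them from Frank, Kira, Jack.
Jack's domain is down to {8}, so Jack = 8. Strike 8 from Kira, Grace.
Kira's domain is down to {1}, so Kira = 1. Strike 1 from Grace.
So Grace = 6.

6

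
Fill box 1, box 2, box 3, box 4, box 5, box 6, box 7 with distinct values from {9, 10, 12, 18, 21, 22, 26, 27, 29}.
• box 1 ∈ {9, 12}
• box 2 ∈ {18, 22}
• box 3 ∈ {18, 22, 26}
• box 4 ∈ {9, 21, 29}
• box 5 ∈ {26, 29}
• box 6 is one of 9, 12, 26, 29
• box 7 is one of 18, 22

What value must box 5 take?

29

The 7 variables together cover exactly {9, 12, 18, 21, 22, 26, 29} — 7 values for 7 variables — and 21 appears only in box 4's list, so box 4 = 21.
box 2 and box 7 between them cover only {18, 22} — a naked pair. Remove those values from box 3.
box 3 must be 26 (only option left). So box 5, box 6 can't be 26.
So box 5 = 29.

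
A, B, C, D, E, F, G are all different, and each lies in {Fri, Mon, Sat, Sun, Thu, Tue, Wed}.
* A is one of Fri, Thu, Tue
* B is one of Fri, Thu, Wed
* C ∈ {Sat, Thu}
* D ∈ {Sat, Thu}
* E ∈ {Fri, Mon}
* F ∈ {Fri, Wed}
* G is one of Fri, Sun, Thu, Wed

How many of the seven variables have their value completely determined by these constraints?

The 7 variables draw from only 7 values {Fri, Mon, Sat, Sun, Thu, Tue, Wed}, so each is used; only E can be Mon, hence E = Mon.
The 6 still-open variables together cover exactly {Fri, Sat, Sun, Thu, Tue, Wed} — 6 values for 6 variables — and Sun appears only in G's list, so G = Sun.
The 5 still-open variables together cover exactly {Fri, Sat, Thu, Tue, Wed} — 5 values for 5 variables — and Tue appears only in A's list, so A = Tue.
C and D share exactly the 2 values {Sat, Thu}; by pigeonhole those values go to them, so strike Sat, Thu from B.
Determined: A=Tue, E=Mon, G=Sun. The other variables each still have more than one consistent value. That makes 3.

3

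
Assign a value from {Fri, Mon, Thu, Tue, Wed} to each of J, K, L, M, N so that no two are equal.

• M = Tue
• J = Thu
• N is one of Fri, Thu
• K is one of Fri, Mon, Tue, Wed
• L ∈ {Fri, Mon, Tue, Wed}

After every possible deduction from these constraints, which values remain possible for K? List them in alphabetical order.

Mon, Wed

J has just one choice, so J = Thu. Eliminate Thu elsewhere: N.
M's domain is down to {Tue}, so M = Tue. So K, L can't be Tue.
N must be Fri (only option left). Strike Fri from K, L.
No further eliminations apply; K can still be any of Mon, Wed.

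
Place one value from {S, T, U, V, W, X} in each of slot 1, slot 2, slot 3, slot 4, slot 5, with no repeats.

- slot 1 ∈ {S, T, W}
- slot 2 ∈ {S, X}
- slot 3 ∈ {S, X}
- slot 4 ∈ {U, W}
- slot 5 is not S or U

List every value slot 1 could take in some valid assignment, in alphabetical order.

slot 2 and slot 3 share exactly the 2 values {S, X}; by pigeonhole those values go to them, so strike S, X from slot 1, slot 5.
No further eliminations apply; slot 1 can still be any of T, W.

T, W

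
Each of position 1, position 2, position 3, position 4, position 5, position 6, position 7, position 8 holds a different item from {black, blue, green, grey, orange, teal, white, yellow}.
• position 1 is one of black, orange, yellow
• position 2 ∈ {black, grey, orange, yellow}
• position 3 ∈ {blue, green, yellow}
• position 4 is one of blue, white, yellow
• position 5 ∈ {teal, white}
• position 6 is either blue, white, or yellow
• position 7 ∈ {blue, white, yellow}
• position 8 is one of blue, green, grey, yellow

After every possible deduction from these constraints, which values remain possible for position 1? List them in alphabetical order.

The 8 variables draw from only 8 values {black, blue, green, grey, orange, teal, white, yellow}, so each is used; only position 5 can be teal, hence position 5 = teal.
position 4, position 6, position 7 share exactly the 3 values {blue, white, yellow}; by pigeonhole those values go to them, so strike blue, white, yellow from position 1, position 2, position 3, position 8.
That leaves position 3 = green. So position 8 can't be green.
position 8's domain is down to {grey}, so position 8 = grey. Remove grey from position 2.
No further eliminations apply; position 1 can still be any of black, orange.

black, orange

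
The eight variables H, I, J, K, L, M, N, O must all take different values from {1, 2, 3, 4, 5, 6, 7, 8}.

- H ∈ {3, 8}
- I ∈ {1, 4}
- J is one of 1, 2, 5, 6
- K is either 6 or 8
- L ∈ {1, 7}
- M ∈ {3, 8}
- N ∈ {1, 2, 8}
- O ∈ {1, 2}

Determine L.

The 8 variables together cover exactly {1, 2, 3, 4, 5, 6, 7, 8} — 8 values for 8 variables — and 4 appears only in I's list, so I = 4.
Among the 7 still-open variables, 5 fits only J (and all 7 values in {1, 2, 3, 5, 6, 7, 8} must be used), so J = 5.
The 6 still-open variables together cover exactly {1, 2, 3, 6, 7, 8} — 6 values for 6 variables — and 6 appears only in K's list, so K = 6.
The 5 still-open variables draw from only 5 values {1, 2, 3, 7, 8}, so each is used; only L can be 7, hence L = 7.

7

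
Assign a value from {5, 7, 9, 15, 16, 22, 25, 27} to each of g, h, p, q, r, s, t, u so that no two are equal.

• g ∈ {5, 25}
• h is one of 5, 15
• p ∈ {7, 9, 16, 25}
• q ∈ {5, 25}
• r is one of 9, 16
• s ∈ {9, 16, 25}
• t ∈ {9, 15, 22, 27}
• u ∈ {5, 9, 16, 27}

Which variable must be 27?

The 8 variables draw from only 8 values {5, 7, 9, 15, 16, 22, 25, 27}, so each is used; only p can be 7, hence p = 7.
The 7 still-open variables draw from only 7 values {5, 9, 15, 16, 22, 25, 27}, so each is used; only t can be 22, hence t = 22.
Among the 6 still-open variables, 15 fits only h (and all 6 values in {5, 9, 15, 16, 25, 27} must be used), so h = 15.
The 5 still-open variables draw from only 5 values {5, 9, 16, 25, 27}, so each is used; only u can be 27, hence u = 27.

u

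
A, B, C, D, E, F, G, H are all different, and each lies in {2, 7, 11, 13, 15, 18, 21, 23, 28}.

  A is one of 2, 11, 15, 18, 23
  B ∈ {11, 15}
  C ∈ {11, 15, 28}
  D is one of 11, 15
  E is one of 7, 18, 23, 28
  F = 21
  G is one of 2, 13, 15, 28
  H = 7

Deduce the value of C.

F must be 21 (only option left).
H's domain is down to {7}, so H = 7. So E can't be 7.
The 2 variables B and D are confined to {11, 15}, which locks those values in; drop them from A, C, G.
So C = 28.

28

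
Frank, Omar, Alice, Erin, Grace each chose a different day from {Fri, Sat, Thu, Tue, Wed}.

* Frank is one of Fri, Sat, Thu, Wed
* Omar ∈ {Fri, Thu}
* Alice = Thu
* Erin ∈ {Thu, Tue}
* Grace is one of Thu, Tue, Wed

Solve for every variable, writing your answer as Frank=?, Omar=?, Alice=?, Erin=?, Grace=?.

Alice's domain is down to {Thu}, so Alice = Thu. Strike Thu from Frank, Omar, Erin, Grace.
That leaves Erin = Tue. So Grace can't be Tue.
That leaves Grace = Wed. Remove Wed from Frank.
That leaves Omar = Fri. Eliminate Fri elsewhere: Frank.
Frank's domain is down to {Sat}, so Frank = Sat.

Frank=Sat, Omar=Fri, Alice=Thu, Erin=Tue, Grace=Wed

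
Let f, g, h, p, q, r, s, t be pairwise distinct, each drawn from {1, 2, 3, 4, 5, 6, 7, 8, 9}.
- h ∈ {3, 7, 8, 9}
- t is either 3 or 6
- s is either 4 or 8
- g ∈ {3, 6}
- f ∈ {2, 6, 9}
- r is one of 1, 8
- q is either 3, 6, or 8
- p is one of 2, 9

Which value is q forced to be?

8

Among the 8 variables, 1 fits only r (and all 8 values in {1, 2, 3, 4, 6, 7, 8, 9} must be used), so r = 1.
Among the 7 still-open variables, 4 fits only s (and all 7 values in {2, 3, 4, 6, 7, 8, 9} must be used), so s = 4.
The 6 still-open variables draw from only 6 values {2, 3, 6, 7, 8, 9}, so each is used; only h can be 7, hence h = 7.
The 5 still-open variables draw from only 5 values {2, 3, 6, 8, 9}, so each is used; only q can be 8, hence q = 8.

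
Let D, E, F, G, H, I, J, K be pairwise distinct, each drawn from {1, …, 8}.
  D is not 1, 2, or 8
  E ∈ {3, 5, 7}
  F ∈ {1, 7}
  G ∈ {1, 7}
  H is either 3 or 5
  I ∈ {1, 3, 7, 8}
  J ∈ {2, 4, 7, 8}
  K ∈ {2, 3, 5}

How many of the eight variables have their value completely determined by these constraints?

4

The 8 variables together cover exactly {1, 2, 3, 4, 5, 6, 7, 8} — 8 values for 8 variables — and 6 appears only in D's list, so D = 6.
The 7 still-open variables draw from only 7 values {1, 2, 3, 4, 5, 7, 8}, so each is used; only J can be 4, hence J = 4.
Among the 6 still-open variables, 2 fits only K (and all 6 values in {1, 2, 3, 5, 7, 8} must be used), so K = 2.
The 5 still-open variables together cover exactly {1, 3, 5, 7, 8} — 5 values for 5 variables — and 8 appears only in I's list, so I = 8.
F and G between them cover only {1, 7} — a naked pair. Remove those values from E.
Determined: D=6, I=8, J=4, K=2. The other variables each still have more than one consistent value. That makes 4.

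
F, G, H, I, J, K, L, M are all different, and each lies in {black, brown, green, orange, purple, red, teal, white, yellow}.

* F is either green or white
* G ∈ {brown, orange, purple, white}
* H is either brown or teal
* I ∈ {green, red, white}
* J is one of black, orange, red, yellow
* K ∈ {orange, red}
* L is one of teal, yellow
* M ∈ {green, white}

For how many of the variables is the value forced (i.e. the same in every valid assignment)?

F and M between them cover only {green, white} — a naked pair. Remove those values from G, I.
I must be red (only option left). So J, K can't be red.
K's domain is down to {orange}, so K = orange. Strike orange from G, J.
Determined: I=red, K=orange. The other variables each still have more than one consistent value. That makes 2.

2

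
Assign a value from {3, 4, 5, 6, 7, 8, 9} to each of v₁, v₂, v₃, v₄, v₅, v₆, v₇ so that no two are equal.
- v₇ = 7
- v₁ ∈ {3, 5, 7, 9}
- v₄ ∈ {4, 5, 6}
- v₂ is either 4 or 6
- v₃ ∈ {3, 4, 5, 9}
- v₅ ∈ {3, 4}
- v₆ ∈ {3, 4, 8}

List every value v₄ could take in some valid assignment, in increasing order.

v₇'s domain is down to {7}, so v₇ = 7. So v₁ can't be 7.
The 6 still-open variables draw from only 6 values {3, 4, 5, 6, 8, 9}, so each is used; only v₆ can be 8, hence v₆ = 8.
No further eliminations apply; v₄ can still be any of 4, 5, 6.

4, 5, 6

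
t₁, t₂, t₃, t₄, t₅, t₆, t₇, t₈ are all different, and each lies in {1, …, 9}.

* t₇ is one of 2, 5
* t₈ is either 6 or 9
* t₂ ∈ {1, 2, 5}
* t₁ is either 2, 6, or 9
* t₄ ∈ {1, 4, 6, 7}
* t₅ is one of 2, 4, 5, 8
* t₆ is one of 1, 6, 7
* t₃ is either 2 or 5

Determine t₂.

The 8 variables together cover exactly {1, 2, 4, 5, 6, 7, 8, 9} — 8 values for 8 variables — and 8 appears only in t₅'s list, so t₅ = 8.
The 7 still-open variables draw from only 7 values {1, 2, 4, 5, 6, 7, 9}, so each is used; only t₄ can be 4, hence t₄ = 4.
Among the 6 still-open variables, 7 fits only t₆ (and all 6 values in {1, 2, 5, 6, 7, 9} must be used), so t₆ = 7.
Among the 5 still-open variables, 1 fits only t₂ (and all 5 values in {1, 2, 5, 6, 9} must be used), so t₂ = 1.

1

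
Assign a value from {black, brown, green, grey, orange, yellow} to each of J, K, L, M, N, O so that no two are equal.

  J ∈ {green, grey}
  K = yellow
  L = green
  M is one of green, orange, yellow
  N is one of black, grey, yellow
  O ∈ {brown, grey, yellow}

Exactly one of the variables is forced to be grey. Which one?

J

K has just one choice, so K = yellow. So M, N, O can't be yellow.
That leaves L = green. Eliminate green elsewhere: J, M.
So grey goes to J.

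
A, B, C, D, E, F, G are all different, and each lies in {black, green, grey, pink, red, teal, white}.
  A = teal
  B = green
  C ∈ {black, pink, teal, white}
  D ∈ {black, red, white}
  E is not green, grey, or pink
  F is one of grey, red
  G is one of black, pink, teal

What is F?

A must be teal (only option left). Eliminate teal elsewhere: C, E, G.
That leaves B = green.
Among the 5 still-open variables, grey fits only F (and all 5 values in {black, grey, pink, red, white} must be used), so F = grey.

grey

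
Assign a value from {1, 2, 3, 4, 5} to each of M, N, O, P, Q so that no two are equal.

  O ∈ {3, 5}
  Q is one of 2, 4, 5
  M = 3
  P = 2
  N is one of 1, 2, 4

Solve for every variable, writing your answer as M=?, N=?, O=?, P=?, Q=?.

M must be 3 (only option left). Remove 3 from O.
O has just one choice, so O = 5. Eliminate 5 elsewhere: Q.
P's domain is down to {2}, so P = 2. Eliminate 2 elsewhere: N, Q.
Q's domain is down to {4}, so Q = 4. Strike 4 from N.
That leaves N = 1.

M=3, N=1, O=5, P=2, Q=4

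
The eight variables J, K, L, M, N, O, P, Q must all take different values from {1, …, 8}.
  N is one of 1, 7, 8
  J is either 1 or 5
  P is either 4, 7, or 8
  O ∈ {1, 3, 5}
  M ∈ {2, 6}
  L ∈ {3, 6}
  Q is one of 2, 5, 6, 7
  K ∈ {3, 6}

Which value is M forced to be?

2

Among the 8 variables, 4 fits only P (and all 8 values in {1, 2, 3, 4, 5, 6, 7, 8} must be used), so P = 4.
The 7 still-open variables together cover exactly {1, 2, 3, 5, 6, 7, 8} — 7 values for 7 variables — and 8 appears only in N's list, so N = 8.
The 6 still-open variables together cover exactly {1, 2, 3, 5, 6, 7} — 6 values for 6 variables — and 7 appears only in Q's list, so Q = 7.
The 5 still-open variables draw from only 5 values {1, 2, 3, 5, 6}, so each is used; only M can be 2, hence M = 2.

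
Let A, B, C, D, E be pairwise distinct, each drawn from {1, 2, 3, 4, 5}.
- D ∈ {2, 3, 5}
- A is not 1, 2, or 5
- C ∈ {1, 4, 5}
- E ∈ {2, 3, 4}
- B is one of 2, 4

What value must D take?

The 5 variables draw from only 5 values {1, 2, 3, 4, 5}, so each is used; only C can be 1, hence C = 1.
Among the 4 still-open variables, 5 fits only D (and all 4 values in {2, 3, 4, 5} must be used), so D = 5.

5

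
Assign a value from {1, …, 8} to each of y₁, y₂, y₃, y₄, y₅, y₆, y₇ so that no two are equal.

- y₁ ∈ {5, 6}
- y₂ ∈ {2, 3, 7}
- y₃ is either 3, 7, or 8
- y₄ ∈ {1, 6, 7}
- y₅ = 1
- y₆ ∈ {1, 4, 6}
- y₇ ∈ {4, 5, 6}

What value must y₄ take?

y₅ has just one choice, so y₅ = 1. Remove 1 from y₄, y₆.
y₁, y₆, y₇ between them cover only {4, 5, 6} — a naked triple. Remove those values from y₄.
So y₄ = 7.

7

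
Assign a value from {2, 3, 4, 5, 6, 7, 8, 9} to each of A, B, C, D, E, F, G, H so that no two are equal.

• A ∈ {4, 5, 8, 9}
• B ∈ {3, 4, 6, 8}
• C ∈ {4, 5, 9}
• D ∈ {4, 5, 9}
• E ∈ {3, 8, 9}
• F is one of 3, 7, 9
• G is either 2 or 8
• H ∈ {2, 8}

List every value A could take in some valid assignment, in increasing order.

Among the 8 variables, 6 fits only B (and all 8 values in {2, 3, 4, 5, 6, 7, 8, 9} must be used), so B = 6.
The 7 still-open variables draw from only 7 values {2, 3, 4, 5, 7, 8, 9}, so each is used; only F can be 7, hence F = 7.
The 6 still-open variables together cover exactly {2, 3, 4, 5, 8, 9} — 6 values for 6 variables — and 3 appears only in E's list, so E = 3.
G and H between them cover only {2, 8} — a naked pair. Remove those values from A.
No further eliminations apply; A can still be any of 4, 5, 9.

4, 5, 9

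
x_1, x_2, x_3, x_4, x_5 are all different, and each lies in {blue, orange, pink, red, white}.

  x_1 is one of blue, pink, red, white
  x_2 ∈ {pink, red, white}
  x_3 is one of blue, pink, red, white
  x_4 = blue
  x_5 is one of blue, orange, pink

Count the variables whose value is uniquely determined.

x_4 must be blue (only option left). Remove blue from x_1, x_3, x_5.
Among the 4 still-open variables, orange fits only x_5 (and all 4 values in {orange, pink, red, white} must be used), so x_5 = orange.
Determined: x_4=blue, x_5=orange. The other variables each still have more than one consistent value. That makes 2.

2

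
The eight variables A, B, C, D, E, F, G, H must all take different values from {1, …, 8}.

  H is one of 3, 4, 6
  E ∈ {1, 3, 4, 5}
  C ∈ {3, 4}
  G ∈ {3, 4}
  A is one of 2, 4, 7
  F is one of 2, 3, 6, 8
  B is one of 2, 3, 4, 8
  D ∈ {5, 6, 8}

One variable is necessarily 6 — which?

The 8 variables together cover exactly {1, 2, 3, 4, 5, 6, 7, 8} — 8 values for 8 variables — and 1 appears only in E's list, so E = 1.
The 7 still-open variables together cover exactly {2, 3, 4, 5, 6, 7, 8} — 7 values for 7 variables — and 5 appears only in D's list, so D = 5.
Among the 6 still-open variables, 7 fits only A (and all 6 values in {2, 3, 4, 6, 7, 8} must be used), so A = 7.
The 2 variables C and G are confined to {3, 4}, which locks those values in; drop them from B, F, H.
So 6 goes to H.

H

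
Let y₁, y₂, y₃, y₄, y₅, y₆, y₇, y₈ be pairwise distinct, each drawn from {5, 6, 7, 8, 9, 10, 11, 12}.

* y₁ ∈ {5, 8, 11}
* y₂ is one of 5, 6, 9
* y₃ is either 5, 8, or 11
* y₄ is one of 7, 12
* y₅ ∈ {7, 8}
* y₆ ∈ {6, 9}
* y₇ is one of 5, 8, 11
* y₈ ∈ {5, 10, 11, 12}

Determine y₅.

The 8 variables draw from only 8 values {5, 6, 7, 8, 9, 10, 11, 12}, so each is used; only y₈ can be 10, hence y₈ = 10.
The 7 still-open variables draw from only 7 values {5, 6, 7, 8, 9, 11, 12}, so each is used; only y₄ can be 12, hence y₄ = 12.
The 6 still-open variables together cover exactly {5, 6, 7, 8, 9, 11} — 6 values for 6 variables — and 7 appears only in y₅'s list, so y₅ = 7.

7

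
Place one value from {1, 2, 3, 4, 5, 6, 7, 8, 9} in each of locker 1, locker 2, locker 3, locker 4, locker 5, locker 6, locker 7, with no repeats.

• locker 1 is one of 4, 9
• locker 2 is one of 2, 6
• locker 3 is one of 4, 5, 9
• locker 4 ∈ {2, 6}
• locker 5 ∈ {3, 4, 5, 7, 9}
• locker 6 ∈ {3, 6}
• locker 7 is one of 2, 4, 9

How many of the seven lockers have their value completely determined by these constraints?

3

Among the 7 variables, 7 fits only locker 5 (and all 7 values in {2, 3, 4, 5, 6, 7, 9} must be used), so locker 5 = 7.
The 6 still-open variables draw from only 6 values {2, 3, 4, 5, 6, 9}, so each is used; only locker 6 can be 3, hence locker 6 = 3.
The 5 still-open variables draw from only 5 values {2, 4, 5, 6, 9}, so each is used; only locker 3 can be 5, hence locker 3 = 5.
locker 2 and locker 4 share exactly the 2 values {2, 6}; by pigeonhole those values go to them, so strike 2, 6 from locker 7.
Determined: locker 3=5, locker 5=7, locker 6=3. The other lockers each still have more than one consistent value. That makes 3.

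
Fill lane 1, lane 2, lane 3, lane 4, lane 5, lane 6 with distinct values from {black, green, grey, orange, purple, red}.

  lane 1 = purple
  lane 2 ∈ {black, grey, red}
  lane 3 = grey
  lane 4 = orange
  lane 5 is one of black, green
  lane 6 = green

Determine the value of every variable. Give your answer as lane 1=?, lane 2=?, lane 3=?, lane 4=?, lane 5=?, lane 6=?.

lane 1=purple, lane 2=red, lane 3=grey, lane 4=orange, lane 5=black, lane 6=green

lane 1 must be purple (only option left).
That leaves lane 3 = grey. Strike grey from lane 2.
lane 4's domain is down to {orange}, so lane 4 = orange.
lane 6's domain is down to {green}, so lane 6 = green. So lane 5 can't be green.
lane 5 must be black (only option left). Eliminate black elsewhere: lane 2.
lane 2 must be red (only option left).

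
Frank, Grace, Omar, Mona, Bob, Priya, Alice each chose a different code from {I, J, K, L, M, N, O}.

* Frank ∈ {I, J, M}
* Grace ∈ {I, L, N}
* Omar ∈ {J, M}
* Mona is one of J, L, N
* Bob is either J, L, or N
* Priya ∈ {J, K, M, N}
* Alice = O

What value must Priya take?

K

Alice's domain is down to {O}, so Alice = O.
The 6 still-open variables draw from only 6 values {I, J, K, L, M, N}, so each is used; only Priya can be K, hence Priya = K.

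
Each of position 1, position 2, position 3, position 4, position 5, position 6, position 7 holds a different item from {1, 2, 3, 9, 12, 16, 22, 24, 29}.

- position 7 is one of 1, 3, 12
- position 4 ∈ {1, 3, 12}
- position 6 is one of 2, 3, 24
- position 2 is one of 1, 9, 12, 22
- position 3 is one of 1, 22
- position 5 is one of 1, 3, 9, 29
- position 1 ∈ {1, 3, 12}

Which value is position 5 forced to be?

position 1, position 4, position 7 between them cover only {1, 3, 12} — a naked triple. Remove those values from position 2, position 3, position 5, position 6.
position 3's domain is down to {22}, so position 3 = 22. Strike 22 from position 2.
That leaves position 2 = 9. Eliminate 9 elsewhere: position 5.
So position 5 = 29.

29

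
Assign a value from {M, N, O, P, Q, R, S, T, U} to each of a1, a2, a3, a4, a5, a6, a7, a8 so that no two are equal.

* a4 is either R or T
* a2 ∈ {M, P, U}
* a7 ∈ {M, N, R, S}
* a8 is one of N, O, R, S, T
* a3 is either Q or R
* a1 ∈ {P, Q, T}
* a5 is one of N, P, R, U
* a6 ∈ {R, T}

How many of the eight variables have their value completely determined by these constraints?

a4 and a6 between them cover only {R, T} — a naked pair. Remove those values from a1, a3, a5, a7, a8.
a3 has just one choice, so a3 = Q. So a1 can't be Q.
That leaves a1 = P. Strike P from a2, a5.
Determined: a1=P, a3=Q. The other variables each still have more than one consistent value. That makes 2.

2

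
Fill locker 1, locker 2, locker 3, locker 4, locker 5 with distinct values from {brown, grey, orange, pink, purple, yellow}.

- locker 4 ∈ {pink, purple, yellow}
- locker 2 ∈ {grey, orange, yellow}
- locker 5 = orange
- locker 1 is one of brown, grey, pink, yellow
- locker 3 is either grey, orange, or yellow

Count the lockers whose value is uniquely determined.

1

locker 5's domain is down to {orange}, so locker 5 = orange. Remove orange from locker 2, locker 3.
The 2 variables locker 2 and locker 3 are confined to {grey, yellow}, which locks those values in; drop them from locker 1, locker 4.
Determined: locker 5=orange. The other lockers each still have more than one consistent value. That makes 1.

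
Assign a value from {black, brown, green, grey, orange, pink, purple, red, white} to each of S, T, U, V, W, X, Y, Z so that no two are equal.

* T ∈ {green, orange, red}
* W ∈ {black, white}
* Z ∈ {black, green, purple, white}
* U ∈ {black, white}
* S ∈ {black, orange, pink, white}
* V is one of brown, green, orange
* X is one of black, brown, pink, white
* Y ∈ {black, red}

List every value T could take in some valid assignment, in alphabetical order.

green, orange

Among the 8 variables, purple fits only Z (and all 8 values in {black, brown, green, orange, pink, purple, red, white} must be used), so Z = purple.
U and W share exactly the 2 values {black, white}; by pigeonhole those values go to them, so strike black, white from S, X, Y.
Y must be red (only option left). Strike red from T.
No further eliminations apply; T can still be any of green, orange.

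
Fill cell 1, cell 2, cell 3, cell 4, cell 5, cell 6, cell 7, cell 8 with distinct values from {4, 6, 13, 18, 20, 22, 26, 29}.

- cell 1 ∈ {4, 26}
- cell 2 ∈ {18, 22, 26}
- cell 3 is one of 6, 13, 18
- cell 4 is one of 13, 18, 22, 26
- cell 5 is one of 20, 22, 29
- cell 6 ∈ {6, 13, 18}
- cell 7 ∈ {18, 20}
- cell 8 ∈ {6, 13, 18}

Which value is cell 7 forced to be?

20

The 8 variables draw from only 8 values {4, 6, 13, 18, 20, 22, 26, 29}, so each is used; only cell 1 can be 4, hence cell 1 = 4.
The 7 still-open variables draw from only 7 values {6, 13, 18, 20, 22, 26, 29}, so each is used; only cell 5 can be 29, hence cell 5 = 29.
The 6 still-open variables draw from only 6 values {6, 13, 18, 20, 22, 26}, so each is used; only cell 7 can be 20, hence cell 7 = 20.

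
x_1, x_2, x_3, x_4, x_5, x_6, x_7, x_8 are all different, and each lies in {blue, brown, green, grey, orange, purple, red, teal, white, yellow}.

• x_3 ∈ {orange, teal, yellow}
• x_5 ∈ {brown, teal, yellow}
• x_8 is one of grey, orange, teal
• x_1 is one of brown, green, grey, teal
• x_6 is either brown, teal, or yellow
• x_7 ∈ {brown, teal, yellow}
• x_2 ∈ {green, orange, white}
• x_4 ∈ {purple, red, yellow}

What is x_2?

white

x_5, x_6, x_7 between them cover only {brown, teal, yellow} — a naked triple. Remove those values from x_1, x_3, x_4, x_8.
x_3's domain is down to {orange}, so x_3 = orange. Remove orange from x_2, x_8.
That leaves x_8 = grey. Remove grey from x_1.
x_1 must be green (only option left). Eliminate green elsewhere: x_2.
So x_2 = white.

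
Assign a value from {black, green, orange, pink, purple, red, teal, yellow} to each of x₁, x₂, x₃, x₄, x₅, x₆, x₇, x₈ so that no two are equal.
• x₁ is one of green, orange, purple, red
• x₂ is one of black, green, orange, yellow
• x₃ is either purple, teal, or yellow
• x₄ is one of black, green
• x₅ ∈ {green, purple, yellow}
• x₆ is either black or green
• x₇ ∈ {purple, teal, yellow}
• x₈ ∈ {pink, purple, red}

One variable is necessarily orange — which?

x₂

Among the 8 variables, pink fits only x₈ (and all 8 values in {black, green, orange, pink, purple, red, teal, yellow} must be used), so x₈ = pink.
The 7 still-open variables together cover exactly {black, green, orange, purple, red, teal, yellow} — 7 values for 7 variables — and red appears only in x₁'s list, so x₁ = red.
The 6 still-open variables draw from only 6 values {black, green, orange, purple, teal, yellow}, so each is used; only x₂ can be orange, hence x₂ = orange.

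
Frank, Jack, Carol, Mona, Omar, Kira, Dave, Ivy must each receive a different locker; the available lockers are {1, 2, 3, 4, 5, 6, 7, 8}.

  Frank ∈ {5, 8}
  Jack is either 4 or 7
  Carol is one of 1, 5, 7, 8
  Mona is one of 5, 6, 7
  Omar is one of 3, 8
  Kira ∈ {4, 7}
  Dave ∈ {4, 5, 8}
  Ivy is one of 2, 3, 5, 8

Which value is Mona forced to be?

The 8 variables together cover exactly {1, 2, 3, 4, 5, 6, 7, 8} — 8 values for 8 variables — and 1 appears only in Carol's list, so Carol = 1.
The 7 still-open variables draw from only 7 values {2, 3, 4, 5, 6, 7, 8}, so each is used; only Ivy can be 2, hence Ivy = 2.
Among the 6 still-open variables, 3 fits only Omar (and all 6 values in {3, 4, 5, 6, 7, 8} must be used), so Omar = 3.
The 5 still-open variables draw from only 5 values {4, 5, 6, 7, 8}, so each is used; only Mona can be 6, hence Mona = 6.

6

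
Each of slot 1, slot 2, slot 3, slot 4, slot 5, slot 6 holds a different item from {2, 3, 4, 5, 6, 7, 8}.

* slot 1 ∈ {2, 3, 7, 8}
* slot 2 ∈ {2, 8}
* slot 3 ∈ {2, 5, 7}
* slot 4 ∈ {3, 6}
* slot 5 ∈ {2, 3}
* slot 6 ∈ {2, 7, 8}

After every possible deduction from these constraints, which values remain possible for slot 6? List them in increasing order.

The 6 variables draw from only 6 values {2, 3, 5, 6, 7, 8}, so each is used; only slot 3 can be 5, hence slot 3 = 5.
Among the 5 still-open variables, 6 fits only slot 4 (and all 5 values in {2, 3, 6, 7, 8} must be used), so slot 4 = 6.
No further eliminations apply; slot 6 can still be any of 2, 7, 8.

2, 7, 8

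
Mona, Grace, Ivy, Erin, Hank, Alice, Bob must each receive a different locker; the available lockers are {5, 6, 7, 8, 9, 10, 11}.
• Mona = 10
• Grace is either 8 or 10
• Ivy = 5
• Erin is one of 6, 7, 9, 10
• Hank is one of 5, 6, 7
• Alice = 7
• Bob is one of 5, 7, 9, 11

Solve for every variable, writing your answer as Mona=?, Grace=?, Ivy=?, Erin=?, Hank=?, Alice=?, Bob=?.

Mona=10, Grace=8, Ivy=5, Erin=9, Hank=6, Alice=7, Bob=11

Mona's domain is down to {10}, so Mona = 10. So Grace, Erin can't be 10.
Grace has just one choice, so Grace = 8.
Ivy has just one choice, so Ivy = 5. Strike 5 from Hank, Bob.
Alice's domain is down to {7}, so Alice = 7. Strike 7 from Erin, Hank, Bob.
That leaves Hank = 6. So Erin can't be 6.
Erin must be 9 (only option left). Strike 9 from Bob.
That leaves Bob = 11.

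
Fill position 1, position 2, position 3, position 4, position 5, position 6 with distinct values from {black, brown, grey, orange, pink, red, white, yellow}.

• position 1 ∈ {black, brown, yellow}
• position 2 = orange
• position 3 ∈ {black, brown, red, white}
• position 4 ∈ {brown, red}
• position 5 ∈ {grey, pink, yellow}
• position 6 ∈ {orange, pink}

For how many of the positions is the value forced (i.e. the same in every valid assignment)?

2

position 2 must be orange (only option left). Eliminate orange elsewhere: position 6.
position 6 must be pink (only option left). Remove pink from position 5.
Determined: position 2=orange, position 6=pink. The other positions each still have more than one consistent value. That makes 2.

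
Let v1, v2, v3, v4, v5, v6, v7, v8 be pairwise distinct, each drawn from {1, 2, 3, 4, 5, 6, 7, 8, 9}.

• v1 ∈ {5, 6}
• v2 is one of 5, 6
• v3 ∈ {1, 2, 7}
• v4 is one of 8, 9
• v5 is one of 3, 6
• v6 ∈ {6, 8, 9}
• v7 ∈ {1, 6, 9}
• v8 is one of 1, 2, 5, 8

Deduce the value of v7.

Among the 8 variables, 3 fits only v5 (and all 8 values in {1, 2, 3, 5, 6, 7, 8, 9} must be used), so v5 = 3.
Among the 7 still-open variables, 7 fits only v3 (and all 7 values in {1, 2, 5, 6, 7, 8, 9} must be used), so v3 = 7.
The 6 still-open variables together cover exactly {1, 2, 5, 6, 8, 9} — 6 values for 6 variables — and 2 appears only in v8's list, so v8 = 2.
Among the 5 still-open variables, 1 fits only v7 (and all 5 values in {1, 5, 6, 8, 9} must be used), so v7 = 1.

1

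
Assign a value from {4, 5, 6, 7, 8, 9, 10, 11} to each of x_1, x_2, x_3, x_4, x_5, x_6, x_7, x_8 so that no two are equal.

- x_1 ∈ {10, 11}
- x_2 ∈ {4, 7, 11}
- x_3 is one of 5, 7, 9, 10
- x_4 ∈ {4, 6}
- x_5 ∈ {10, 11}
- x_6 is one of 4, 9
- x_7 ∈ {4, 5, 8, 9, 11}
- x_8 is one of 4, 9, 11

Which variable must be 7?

x_2

The 8 variables together cover exactly {4, 5, 6, 7, 8, 9, 10, 11} — 8 values for 8 variables — and 6 appears only in x_4's list, so x_4 = 6.
The 7 still-open variables draw from only 7 values {4, 5, 7, 8, 9, 10, 11}, so each is used; only x_7 can be 8, hence x_7 = 8.
Among the 6 still-open variables, 5 fits only x_3 (and all 6 values in {4, 5, 7, 9, 10, 11} must be used), so x_3 = 5.
The 5 still-open variables draw from only 5 values {4, 7, 9, 10, 11}, so each is used; only x_2 can be 7, hence x_2 = 7.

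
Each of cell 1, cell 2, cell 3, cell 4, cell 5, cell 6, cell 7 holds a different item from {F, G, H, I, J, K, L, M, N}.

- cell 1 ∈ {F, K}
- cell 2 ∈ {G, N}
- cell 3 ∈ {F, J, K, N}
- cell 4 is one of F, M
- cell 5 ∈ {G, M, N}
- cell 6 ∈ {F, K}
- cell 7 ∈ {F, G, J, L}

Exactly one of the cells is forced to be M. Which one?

The 7 variables draw from only 7 values {F, G, J, K, L, M, N}, so each is used; only cell 7 can be L, hence cell 7 = L.
Among the 6 still-open variables, J fits only cell 3 (and all 6 values in {F, G, J, K, M, N} must be used), so cell 3 = J.
cell 1 and cell 6 share exactly the 2 values {F, K}; by pigeonhole those values go to them, so strike F, K from cell 4.
So M goes to cell 4.

cell 4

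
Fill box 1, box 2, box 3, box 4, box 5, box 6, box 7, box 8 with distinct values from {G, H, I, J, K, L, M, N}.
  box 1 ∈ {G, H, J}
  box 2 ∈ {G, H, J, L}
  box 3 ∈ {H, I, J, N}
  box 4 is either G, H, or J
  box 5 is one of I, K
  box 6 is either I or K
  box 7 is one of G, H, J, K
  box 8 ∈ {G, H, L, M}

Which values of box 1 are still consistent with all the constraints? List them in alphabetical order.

G, H, J

Among the 8 variables, M fits only box 8 (and all 8 values in {G, H, I, J, K, L, M, N} must be used), so box 8 = M.
Among the 7 still-open variables, L fits only box 2 (and all 7 values in {G, H, I, J, K, L, N} must be used), so box 2 = L.
The 6 still-open variables together cover exactly {G, H, I, J, K, N} — 6 values for 6 variables — and N appears only in box 3's list, so box 3 = N.
box 5 and box 6 between them cover only {I, K} — a naked pair. Remove those values from box 7.
No further eliminations apply; box 1 can still be any of G, H, J.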